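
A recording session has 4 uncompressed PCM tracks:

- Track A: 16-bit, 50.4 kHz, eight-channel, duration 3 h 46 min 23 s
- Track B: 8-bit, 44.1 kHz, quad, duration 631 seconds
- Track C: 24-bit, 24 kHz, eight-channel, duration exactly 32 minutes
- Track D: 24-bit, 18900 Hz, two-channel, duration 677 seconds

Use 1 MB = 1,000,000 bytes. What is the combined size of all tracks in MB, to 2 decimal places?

12247.33 MB

Track A: 3 h 46 min 23 s = 13,583 s; 50,400 × 13,583 × 2 × 8 = 10,953,331,200 bytes.
Track B: 44,100 × 631 × 1 × 4 = 111,308,400 bytes.
Track C: exactly 32 minutes = 1,920 s; 24,000 × 1,920 × 3 × 8 = 1,105,920,000 bytes.
Track D: 18,900 × 677 × 3 × 2 = 76,771,800 bytes.
Total = 12,247,331,400 bytes = 12247.33 MB.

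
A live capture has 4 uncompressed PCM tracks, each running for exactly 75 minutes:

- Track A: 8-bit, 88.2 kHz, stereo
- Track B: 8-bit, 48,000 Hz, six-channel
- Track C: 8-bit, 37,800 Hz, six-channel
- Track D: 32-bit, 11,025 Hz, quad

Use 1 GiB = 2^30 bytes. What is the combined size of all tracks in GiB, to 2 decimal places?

3.64 GiB

exactly 75 minutes = 4,500 s.
Track A: 88,200 × 4,500 × 1 × 2 = 793,800,000 bytes.
Track B: 48,000 × 4,500 × 1 × 6 = 1,296,000,000 bytes.
Track C: 37,800 × 4,500 × 1 × 6 = 1,020,600,000 bytes.
Track D: 11,025 × 4,500 × 4 × 4 = 793,800,000 bytes.
Total = 3,904,200,000 bytes = 3.64 GiB.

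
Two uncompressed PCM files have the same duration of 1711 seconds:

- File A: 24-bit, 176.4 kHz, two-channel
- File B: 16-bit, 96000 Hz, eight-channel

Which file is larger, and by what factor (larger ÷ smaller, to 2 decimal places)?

File A: 176,400 × 3 × 2 = 1,058,400 bytes/s.
File B: 96,000 × 2 × 8 = 1,536,000 bytes/s.
File B is larger; ratio = 2,628,096,000 / 1,810,922,400 = 1.45.

File B, by a factor of 1.45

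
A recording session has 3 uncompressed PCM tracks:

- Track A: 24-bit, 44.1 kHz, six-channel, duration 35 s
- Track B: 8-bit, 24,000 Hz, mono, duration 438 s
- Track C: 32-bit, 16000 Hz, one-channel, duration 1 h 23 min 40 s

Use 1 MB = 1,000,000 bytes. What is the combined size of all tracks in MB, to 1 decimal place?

359.6 MB

Track A: 44,100 × 35 × 3 × 6 = 27,783,000 bytes.
Track B: 24,000 × 438 × 1 × 1 = 10,512,000 bytes.
Track C: 1 h 23 min 40 s = 5,020 s; 16,000 × 5,020 × 4 × 1 = 321,280,000 bytes.
Total = 359,575,000 bytes = 359.6 MB.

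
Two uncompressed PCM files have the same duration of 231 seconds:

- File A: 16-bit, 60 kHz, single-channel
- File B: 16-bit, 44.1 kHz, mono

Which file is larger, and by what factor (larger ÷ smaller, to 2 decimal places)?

File A: 60,000 × 2 × 1 = 120,000 bytes/s.
File B: 44,100 × 2 × 1 = 88,200 bytes/s.
File A is larger; ratio = 27,720,000 / 20,374,200 = 1.36.

File A, by a factor of 1.36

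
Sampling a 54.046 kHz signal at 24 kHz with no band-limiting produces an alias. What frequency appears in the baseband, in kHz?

6.046 kHz

Nyquist = 24,000/2 = 12,000 Hz; 54,046 Hz exceeds it.
Alias = |54,046 − 2×24,000| = |54,046 − 48,000| = 6,046 Hz = 6.046 kHz.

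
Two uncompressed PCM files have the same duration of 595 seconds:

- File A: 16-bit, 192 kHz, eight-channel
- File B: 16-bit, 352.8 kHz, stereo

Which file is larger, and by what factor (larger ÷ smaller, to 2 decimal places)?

File A, by a factor of 2.18

File A: 192,000 × 2 × 8 = 3,072,000 bytes/s.
File B: 352,800 × 2 × 2 = 1,411,200 bytes/s.
File A is larger; ratio = 1,827,840,000 / 839,664,000 = 2.18.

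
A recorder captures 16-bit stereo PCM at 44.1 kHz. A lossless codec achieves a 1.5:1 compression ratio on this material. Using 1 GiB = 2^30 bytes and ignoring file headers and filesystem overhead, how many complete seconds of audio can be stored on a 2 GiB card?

Uncompressed byte rate = 44,100 × 2 × 2 = 176,400 bytes/s.
After 1.5:1 compression, effective rate ≈ 117600 bytes/s.
Capacity = 2 × 1,073,741,824 = 2,147,483,648 bytes.
2,147,483,648 / effective rate ≈ 18260.92 s → 18,260 seconds.

18,260 seconds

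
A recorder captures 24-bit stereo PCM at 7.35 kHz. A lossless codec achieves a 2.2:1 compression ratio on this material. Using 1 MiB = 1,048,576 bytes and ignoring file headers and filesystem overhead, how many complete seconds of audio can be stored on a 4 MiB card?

209 seconds

Uncompressed byte rate = 7,350 × 3 × 2 = 44,100 bytes/s.
After 2.2:1 compression, effective rate ≈ 20045.45 bytes/s.
Capacity = 4 × 1,048,576 = 4,194,304 bytes.
4,194,304 / effective rate ≈ 209.24 s → 209 seconds.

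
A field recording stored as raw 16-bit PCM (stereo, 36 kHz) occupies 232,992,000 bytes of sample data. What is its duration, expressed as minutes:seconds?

Byte rate = 36,000 × 2 × 2 = 144,000 bytes/s.
Duration = 232,992,000 / 144,000 = 1,618 s.
1,618 s = 26:58.

26:58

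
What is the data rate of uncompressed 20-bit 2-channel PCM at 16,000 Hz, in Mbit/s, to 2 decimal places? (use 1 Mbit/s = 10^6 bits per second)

Bit rate = 16,000 × 20 × 2 = 640,000 bits/s.
= 0.64 Mbit/s.

0.64 Mbit/s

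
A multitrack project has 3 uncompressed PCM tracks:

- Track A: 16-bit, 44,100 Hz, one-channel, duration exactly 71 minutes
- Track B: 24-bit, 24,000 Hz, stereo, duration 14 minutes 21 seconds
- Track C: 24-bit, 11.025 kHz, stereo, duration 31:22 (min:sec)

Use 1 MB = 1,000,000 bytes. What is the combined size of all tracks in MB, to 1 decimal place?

624.2 MB

Track A: exactly 71 minutes = 4,260 s; 44,100 × 4,260 × 2 × 1 = 375,732,000 bytes.
Track B: 14 minutes 21 seconds = 861 s; 24,000 × 861 × 3 × 2 = 123,984,000 bytes.
Track C: 31:22 (min:sec) = 1,882 s; 11,025 × 1,882 × 3 × 2 = 124,494,300 bytes.
Total = 624,210,300 bytes = 624.2 MB.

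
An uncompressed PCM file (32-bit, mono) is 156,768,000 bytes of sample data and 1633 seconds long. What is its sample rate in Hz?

Bytes = sample_rate × seconds × bytes_per_sample × channels.
sample_rate = 156,768,000 / (1,633 × 4 × 1) = 156,768,000 / 6,532 = 24,000 Hz.

24,000 Hz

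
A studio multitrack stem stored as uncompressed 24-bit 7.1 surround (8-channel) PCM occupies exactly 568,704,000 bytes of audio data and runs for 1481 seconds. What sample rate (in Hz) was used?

Bytes = sample_rate × seconds × bytes_per_sample × channels.
sample_rate = 568,704,000 / (1,481 × 3 × 8) = 568,704,000 / 35,544 = 16,000 Hz.

16,000 Hz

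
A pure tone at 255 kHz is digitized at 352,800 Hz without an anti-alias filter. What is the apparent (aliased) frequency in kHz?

Nyquist = 352,800/2 = 176,400 Hz; 255,000 Hz exceeds it.
Alias = |255,000 − 1×352,800| = |255,000 − 352,800| = 97,800 Hz = 97.8 kHz.

97.8 kHz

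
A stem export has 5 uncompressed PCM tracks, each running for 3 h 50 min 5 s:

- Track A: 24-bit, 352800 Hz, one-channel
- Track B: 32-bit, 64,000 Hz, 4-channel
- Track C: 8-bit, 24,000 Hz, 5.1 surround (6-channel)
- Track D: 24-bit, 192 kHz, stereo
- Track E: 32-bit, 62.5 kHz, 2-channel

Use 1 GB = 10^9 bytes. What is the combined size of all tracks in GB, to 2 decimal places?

3 h 50 min 5 s = 13,805 s.
Track A: 352,800 × 13,805 × 3 × 1 = 14,611,212,000 bytes.
Track B: 64,000 × 13,805 × 4 × 4 = 14,136,320,000 bytes.
Track C: 24,000 × 13,805 × 1 × 6 = 1,987,920,000 bytes.
Track D: 192,000 × 13,805 × 3 × 2 = 15,903,360,000 bytes.
Track E: 62,500 × 13,805 × 4 × 2 = 6,902,500,000 bytes.
Total = 53,541,312,000 bytes = 53.54 GB.

53.54 GB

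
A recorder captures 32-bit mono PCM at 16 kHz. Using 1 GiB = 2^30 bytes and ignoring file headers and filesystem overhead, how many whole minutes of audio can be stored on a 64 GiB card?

Uncompressed byte rate = 16,000 × 4 × 1 = 64,000 bytes/s.
Capacity = 64 × 1,073,741,824 = 68,719,476,736 bytes.
68,719,476,736 / 64,000 ≈ 1073741.82 s → 17,895 minutes.

17,895 minutes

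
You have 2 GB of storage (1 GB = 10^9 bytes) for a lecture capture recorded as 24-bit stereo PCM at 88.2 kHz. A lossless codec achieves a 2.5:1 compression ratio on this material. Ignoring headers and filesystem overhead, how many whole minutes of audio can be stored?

157 minutes

Uncompressed byte rate = 88,200 × 3 × 2 = 529,200 bytes/s.
After 2.5:1 compression, effective rate ≈ 211680 bytes/s.
Capacity = 2 × 1,000,000,000 = 2,000,000,000 bytes.
2,000,000,000 / effective rate ≈ 9448.22 s → 157 minutes.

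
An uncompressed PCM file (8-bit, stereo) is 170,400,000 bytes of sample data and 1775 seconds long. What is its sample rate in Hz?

Bytes = sample_rate × seconds × bytes_per_sample × channels.
sample_rate = 170,400,000 / (1,775 × 1 × 2) = 170,400,000 / 3,550 = 48,000 Hz.

48,000 Hz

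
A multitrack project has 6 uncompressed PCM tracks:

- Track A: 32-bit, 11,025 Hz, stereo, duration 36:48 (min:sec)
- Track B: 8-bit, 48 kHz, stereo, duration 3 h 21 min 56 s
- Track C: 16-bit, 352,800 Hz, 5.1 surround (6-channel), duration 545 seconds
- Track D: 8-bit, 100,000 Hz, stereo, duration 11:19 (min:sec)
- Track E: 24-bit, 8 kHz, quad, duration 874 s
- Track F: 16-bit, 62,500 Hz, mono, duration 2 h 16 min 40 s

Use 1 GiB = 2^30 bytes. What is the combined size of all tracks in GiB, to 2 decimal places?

Track A: 36:48 (min:sec) = 2,208 s; 11,025 × 2,208 × 4 × 2 = 194,745,600 bytes.
Track B: 3 h 21 min 56 s = 12,116 s; 48,000 × 12,116 × 1 × 2 = 1,163,136,000 bytes.
Track C: 352,800 × 545 × 2 × 6 = 2,307,312,000 bytes.
Track D: 11:19 (min:sec) = 679 s; 100,000 × 679 × 1 × 2 = 135,800,000 bytes.
Track E: 8,000 × 874 × 3 × 4 = 83,904,000 bytes.
Track F: 2 h 16 min 40 s = 8,200 s; 62,500 × 8,200 × 2 × 1 = 1,025,000,000 bytes.
Total = 4,909,897,600 bytes = 4.57 GiB.

4.57 GiB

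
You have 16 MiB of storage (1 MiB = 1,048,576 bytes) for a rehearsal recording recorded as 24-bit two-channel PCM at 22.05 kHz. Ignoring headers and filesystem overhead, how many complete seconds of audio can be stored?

Uncompressed byte rate = 22,050 × 3 × 2 = 132,300 bytes/s.
Capacity = 16 × 1,048,576 = 16,777,216 bytes.
16,777,216 / 132,300 ≈ 126.81 s → 126 seconds.

126 seconds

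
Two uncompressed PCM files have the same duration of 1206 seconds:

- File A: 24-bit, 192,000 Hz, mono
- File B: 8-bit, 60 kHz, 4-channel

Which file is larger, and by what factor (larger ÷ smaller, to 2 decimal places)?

File A: 192,000 × 3 × 1 = 576,000 bytes/s.
File B: 60,000 × 1 × 4 = 240,000 bytes/s.
File A is larger; ratio = 694,656,000 / 289,440,000 = 2.40.

File A, by a factor of 2.40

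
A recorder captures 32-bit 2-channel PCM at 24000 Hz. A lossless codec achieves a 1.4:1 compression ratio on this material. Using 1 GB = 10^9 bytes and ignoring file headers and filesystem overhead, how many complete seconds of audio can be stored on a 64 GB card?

466,666 seconds

Uncompressed byte rate = 24,000 × 4 × 2 = 192,000 bytes/s.
After 1.4:1 compression, effective rate ≈ 137142.86 bytes/s.
Capacity = 64 × 1,000,000,000 = 64,000,000,000 bytes.
64,000,000,000 / effective rate ≈ 466666.67 s → 466,666 seconds.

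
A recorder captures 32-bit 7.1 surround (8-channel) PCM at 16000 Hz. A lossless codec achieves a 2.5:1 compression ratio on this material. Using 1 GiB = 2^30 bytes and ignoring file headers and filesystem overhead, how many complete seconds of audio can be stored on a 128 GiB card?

Uncompressed byte rate = 16,000 × 4 × 8 = 512,000 bytes/s.
After 2.5:1 compression, effective rate ≈ 204800 bytes/s.
Capacity = 128 × 1,073,741,824 = 137,438,953,472 bytes.
137,438,953,472 / effective rate ≈ 671088.64 s → 671,088 seconds.

671,088 seconds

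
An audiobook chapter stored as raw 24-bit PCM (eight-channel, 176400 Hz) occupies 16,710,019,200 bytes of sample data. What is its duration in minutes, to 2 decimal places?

Byte rate = 176,400 × 3 × 8 = 4,233,600 bytes/s.
Duration = 16,710,019,200 / 4,233,600 = 3,947 s.
3,947 s / 60 = 65.78 minutes.

65.78 minutes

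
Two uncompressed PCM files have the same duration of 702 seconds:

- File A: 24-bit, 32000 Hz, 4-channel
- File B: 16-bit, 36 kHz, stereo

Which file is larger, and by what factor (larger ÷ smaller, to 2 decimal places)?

File A: 32,000 × 3 × 4 = 384,000 bytes/s.
File B: 36,000 × 2 × 2 = 144,000 bytes/s.
File A is larger; ratio = 269,568,000 / 101,088,000 = 2.67.

File A, by a factor of 2.67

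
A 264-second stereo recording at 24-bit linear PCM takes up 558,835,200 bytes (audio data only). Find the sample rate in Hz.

Bytes = sample_rate × seconds × bytes_per_sample × channels.
sample_rate = 558,835,200 / (264 × 3 × 2) = 558,835,200 / 1,584 = 352,800 Hz.

352,800 Hz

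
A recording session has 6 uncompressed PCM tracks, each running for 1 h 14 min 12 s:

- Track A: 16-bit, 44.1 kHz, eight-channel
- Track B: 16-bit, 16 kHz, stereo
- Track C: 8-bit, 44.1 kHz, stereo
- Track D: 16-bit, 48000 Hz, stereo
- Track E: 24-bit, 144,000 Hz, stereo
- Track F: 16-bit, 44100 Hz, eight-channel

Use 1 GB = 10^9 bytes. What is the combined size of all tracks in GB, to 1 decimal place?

1 h 14 min 12 s = 4,452 s.
Track A: 44,100 × 4,452 × 2 × 8 = 3,141,331,200 bytes.
Track B: 16,000 × 4,452 × 2 × 2 = 284,928,000 bytes.
Track C: 44,100 × 4,452 × 1 × 2 = 392,666,400 bytes.
Track D: 48,000 × 4,452 × 2 × 2 = 854,784,000 bytes.
Track E: 144,000 × 4,452 × 3 × 2 = 3,846,528,000 bytes.
Track F: 44,100 × 4,452 × 2 × 8 = 3,141,331,200 bytes.
Total = 11,661,568,800 bytes = 11.7 GB.

11.7 GB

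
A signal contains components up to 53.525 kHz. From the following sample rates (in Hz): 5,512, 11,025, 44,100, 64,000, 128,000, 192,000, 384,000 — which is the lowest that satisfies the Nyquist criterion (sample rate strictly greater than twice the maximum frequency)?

Need sample rate > 2 × 53,525 = 107,050 Hz.
Lowest listed rate above 107,050 Hz is 128,000 Hz.

128,000 Hz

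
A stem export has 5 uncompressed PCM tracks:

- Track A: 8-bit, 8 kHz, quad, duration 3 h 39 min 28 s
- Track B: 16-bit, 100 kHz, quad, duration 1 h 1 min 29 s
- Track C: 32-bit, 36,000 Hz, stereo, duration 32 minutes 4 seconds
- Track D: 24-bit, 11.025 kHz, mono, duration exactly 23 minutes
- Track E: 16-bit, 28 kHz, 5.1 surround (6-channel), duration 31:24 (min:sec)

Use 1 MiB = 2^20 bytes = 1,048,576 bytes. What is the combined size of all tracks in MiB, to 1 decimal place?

Track A: 3 h 39 min 28 s = 13,168 s; 8,000 × 13,168 × 1 × 4 = 421,376,000 bytes.
Track B: 1 h 1 min 29 s = 3,689 s; 100,000 × 3,689 × 2 × 4 = 2,951,200,000 bytes.
Track C: 32 minutes 4 seconds = 1,924 s; 36,000 × 1,924 × 4 × 2 = 554,112,000 bytes.
Track D: exactly 23 minutes = 1,380 s; 11,025 × 1,380 × 3 × 1 = 45,643,500 bytes.
Track E: 31:24 (min:sec) = 1,884 s; 28,000 × 1,884 × 2 × 6 = 633,024,000 bytes.
Total = 4,605,355,500 bytes = 4392.0 MiB.

4392.0 MiB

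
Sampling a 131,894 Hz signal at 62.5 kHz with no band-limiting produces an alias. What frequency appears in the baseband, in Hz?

6,894 Hz

Nyquist = 62,500/2 = 31,250 Hz; 131,894 Hz exceeds it.
Alias = |131,894 − 2×62,500| = |131,894 − 125,000| = 6,894 Hz.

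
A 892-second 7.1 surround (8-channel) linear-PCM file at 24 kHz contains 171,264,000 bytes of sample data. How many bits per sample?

Bytes per sample = 171,264,000 / (24,000 × 892 × 8) = 171,264,000 / 171,264,000 = 1.
Bit depth = 1 × 8 = 8 bits.

8 bits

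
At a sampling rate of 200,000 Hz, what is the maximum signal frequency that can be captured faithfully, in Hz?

100,000 Hz

Nyquist frequency = sample rate / 2 = 200,000 / 2 = 100,000 Hz.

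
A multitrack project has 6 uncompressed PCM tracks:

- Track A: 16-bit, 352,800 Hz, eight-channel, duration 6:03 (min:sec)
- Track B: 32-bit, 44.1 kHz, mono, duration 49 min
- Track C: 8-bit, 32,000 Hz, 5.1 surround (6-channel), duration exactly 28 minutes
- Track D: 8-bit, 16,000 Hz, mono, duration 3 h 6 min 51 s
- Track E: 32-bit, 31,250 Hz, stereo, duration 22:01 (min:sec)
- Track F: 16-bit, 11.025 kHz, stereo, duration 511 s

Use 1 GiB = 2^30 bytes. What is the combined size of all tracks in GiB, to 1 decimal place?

Track A: 6:03 (min:sec) = 363 s; 352,800 × 363 × 2 × 8 = 2,049,062,400 bytes.
Track B: 49 min = 2,940 s; 44,100 × 2,940 × 4 × 1 = 518,616,000 bytes.
Track C: exactly 28 minutes = 1,680 s; 32,000 × 1,680 × 1 × 6 = 322,560,000 bytes.
Track D: 3 h 6 min 51 s = 11,211 s; 16,000 × 11,211 × 1 × 1 = 179,376,000 bytes.
Track E: 22:01 (min:sec) = 1,321 s; 31,250 × 1,321 × 4 × 2 = 330,250,000 bytes.
Track F: 11,025 × 511 × 2 × 2 = 22,535,100 bytes.
Total = 3,422,399,500 bytes = 3.2 GiB.

3.2 GiB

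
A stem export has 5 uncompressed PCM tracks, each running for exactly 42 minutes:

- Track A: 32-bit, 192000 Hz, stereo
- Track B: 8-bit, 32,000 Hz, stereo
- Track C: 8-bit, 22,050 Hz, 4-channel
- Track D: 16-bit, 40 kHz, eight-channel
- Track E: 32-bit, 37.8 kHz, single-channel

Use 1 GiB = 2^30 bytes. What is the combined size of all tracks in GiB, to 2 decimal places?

exactly 42 minutes = 2,520 s.
Track A: 192,000 × 2,520 × 4 × 2 = 3,870,720,000 bytes.
Track B: 32,000 × 2,520 × 1 × 2 = 161,280,000 bytes.
Track C: 22,050 × 2,520 × 1 × 4 = 222,264,000 bytes.
Track D: 40,000 × 2,520 × 2 × 8 = 1,612,800,000 bytes.
Track E: 37,800 × 2,520 × 4 × 1 = 381,024,000 bytes.
Total = 6,248,088,000 bytes = 5.82 GiB.

5.82 GiB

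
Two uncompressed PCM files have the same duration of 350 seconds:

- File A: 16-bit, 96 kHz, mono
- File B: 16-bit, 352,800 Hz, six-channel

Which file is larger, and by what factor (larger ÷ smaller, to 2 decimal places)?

File B, by a factor of 22.05

File A: 96,000 × 2 × 1 = 192,000 bytes/s.
File B: 352,800 × 2 × 6 = 4,233,600 bytes/s.
File B is larger; ratio = 1,481,760,000 / 67,200,000 = 22.05.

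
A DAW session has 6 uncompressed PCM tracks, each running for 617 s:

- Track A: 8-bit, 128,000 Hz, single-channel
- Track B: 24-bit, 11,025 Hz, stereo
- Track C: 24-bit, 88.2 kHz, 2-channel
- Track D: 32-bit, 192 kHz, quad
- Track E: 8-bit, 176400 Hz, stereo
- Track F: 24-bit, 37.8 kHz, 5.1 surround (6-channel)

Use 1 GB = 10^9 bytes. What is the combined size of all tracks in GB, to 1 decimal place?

Track A: 128,000 × 617 × 1 × 1 = 78,976,000 bytes.
Track B: 11,025 × 617 × 3 × 2 = 40,814,550 bytes.
Track C: 88,200 × 617 × 3 × 2 = 326,516,400 bytes.
Track D: 192,000 × 617 × 4 × 4 = 1,895,424,000 bytes.
Track E: 176,400 × 617 × 1 × 2 = 217,677,600 bytes.
Track F: 37,800 × 617 × 3 × 6 = 419,806,800 bytes.
Total = 2,979,215,350 bytes = 3.0 GB.

3.0 GB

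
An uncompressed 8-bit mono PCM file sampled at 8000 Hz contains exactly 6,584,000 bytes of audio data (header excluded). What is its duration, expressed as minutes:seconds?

Byte rate = 8,000 × 1 × 1 = 8,000 bytes/s.
Duration = 6,584,000 / 8,000 = 823 s.
823 s = 13:43.

13:43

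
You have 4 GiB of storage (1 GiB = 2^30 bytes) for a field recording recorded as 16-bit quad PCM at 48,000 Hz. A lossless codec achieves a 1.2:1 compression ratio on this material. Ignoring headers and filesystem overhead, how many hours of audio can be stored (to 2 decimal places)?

Uncompressed byte rate = 48,000 × 2 × 4 = 384,000 bytes/s.
After 1.2:1 compression, effective rate ≈ 320000 bytes/s.
Capacity = 4 × 1,073,741,824 = 4,294,967,296 bytes.
4,294,967,296 / effective rate ≈ 13421.77 s → 3.73 hours.

3.73 hours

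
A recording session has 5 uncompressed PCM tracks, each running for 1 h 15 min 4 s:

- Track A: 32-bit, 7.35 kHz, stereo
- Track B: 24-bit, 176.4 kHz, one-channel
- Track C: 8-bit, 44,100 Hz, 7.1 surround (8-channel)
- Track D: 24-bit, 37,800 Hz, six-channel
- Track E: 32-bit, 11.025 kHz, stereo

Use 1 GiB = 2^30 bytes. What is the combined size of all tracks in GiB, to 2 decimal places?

7.17 GiB

1 h 15 min 4 s = 4,504 s.
Track A: 7,350 × 4,504 × 4 × 2 = 264,835,200 bytes.
Track B: 176,400 × 4,504 × 3 × 1 = 2,383,516,800 bytes.
Track C: 44,100 × 4,504 × 1 × 8 = 1,589,011,200 bytes.
Track D: 37,800 × 4,504 × 3 × 6 = 3,064,521,600 bytes.
Track E: 11,025 × 4,504 × 4 × 2 = 397,252,800 bytes.
Total = 7,699,137,600 bytes = 7.17 GiB.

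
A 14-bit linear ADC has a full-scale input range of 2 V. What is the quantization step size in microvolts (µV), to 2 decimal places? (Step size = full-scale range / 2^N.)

122.07 µV

2 V / 2^14 = 2 / 16,384 V = 122.07 µV.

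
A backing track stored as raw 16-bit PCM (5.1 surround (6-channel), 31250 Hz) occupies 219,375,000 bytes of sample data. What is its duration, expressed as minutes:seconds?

9:45

Byte rate = 31,250 × 2 × 6 = 375,000 bytes/s.
Duration = 219,375,000 / 375,000 = 585 s.
585 s = 9:45.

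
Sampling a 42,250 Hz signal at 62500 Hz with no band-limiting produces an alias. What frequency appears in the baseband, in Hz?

Nyquist = 62,500/2 = 31,250 Hz; 42,250 Hz exceeds it.
Alias = |42,250 − 1×62,500| = |42,250 − 62,500| = 20,250 Hz.

20,250 Hz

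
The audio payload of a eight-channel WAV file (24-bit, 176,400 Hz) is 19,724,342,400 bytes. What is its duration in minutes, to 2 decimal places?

Byte rate = 176,400 × 3 × 8 = 4,233,600 bytes/s.
Duration = 19,724,342,400 / 4,233,600 = 4,659 s.
4,659 s / 60 = 77.65 minutes.

77.65 minutes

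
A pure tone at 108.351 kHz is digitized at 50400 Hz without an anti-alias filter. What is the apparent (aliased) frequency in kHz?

7.551 kHz

Nyquist = 50,400/2 = 25,200 Hz; 108,351 Hz exceeds it.
Alias = |108,351 − 2×50,400| = |108,351 − 100,800| = 7,551 Hz = 7.551 kHz.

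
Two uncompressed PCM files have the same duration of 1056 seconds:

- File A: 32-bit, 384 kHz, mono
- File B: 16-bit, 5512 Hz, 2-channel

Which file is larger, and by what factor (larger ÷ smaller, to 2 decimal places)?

File A: 384,000 × 4 × 1 = 1,536,000 bytes/s.
File B: 5,512 × 2 × 2 = 22,048 bytes/s.
File A is larger; ratio = 1,622,016,000 / 23,282,688 = 69.67.

File A, by a factor of 69.67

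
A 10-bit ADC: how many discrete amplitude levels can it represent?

2^10 = 1,024.

1,024 levels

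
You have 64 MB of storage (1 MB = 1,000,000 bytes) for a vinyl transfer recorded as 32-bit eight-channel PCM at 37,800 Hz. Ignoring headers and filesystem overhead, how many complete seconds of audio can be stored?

Uncompressed byte rate = 37,800 × 4 × 8 = 1,209,600 bytes/s.
Capacity = 64 × 1,000,000 = 64,000,000 bytes.
64,000,000 / 1,209,600 ≈ 52.91 s → 52 seconds.

52 seconds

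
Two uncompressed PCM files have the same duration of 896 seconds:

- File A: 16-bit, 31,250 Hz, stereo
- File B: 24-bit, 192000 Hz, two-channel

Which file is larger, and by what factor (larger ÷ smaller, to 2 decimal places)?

File A: 31,250 × 2 × 2 = 125,000 bytes/s.
File B: 192,000 × 3 × 2 = 1,152,000 bytes/s.
File B is larger; ratio = 1,032,192,000 / 112,000,000 = 9.22.

File B, by a factor of 9.22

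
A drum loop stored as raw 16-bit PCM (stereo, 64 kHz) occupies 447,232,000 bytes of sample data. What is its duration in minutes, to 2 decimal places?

Byte rate = 64,000 × 2 × 2 = 256,000 bytes/s.
Duration = 447,232,000 / 256,000 = 1,747 s.
1,747 s / 60 = 29.12 minutes.

29.12 minutes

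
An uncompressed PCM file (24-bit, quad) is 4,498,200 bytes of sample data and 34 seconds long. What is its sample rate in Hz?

11,025 Hz

Bytes = sample_rate × seconds × bytes_per_sample × channels.
sample_rate = 4,498,200 / (34 × 3 × 4) = 4,498,200 / 408 = 11,025 Hz.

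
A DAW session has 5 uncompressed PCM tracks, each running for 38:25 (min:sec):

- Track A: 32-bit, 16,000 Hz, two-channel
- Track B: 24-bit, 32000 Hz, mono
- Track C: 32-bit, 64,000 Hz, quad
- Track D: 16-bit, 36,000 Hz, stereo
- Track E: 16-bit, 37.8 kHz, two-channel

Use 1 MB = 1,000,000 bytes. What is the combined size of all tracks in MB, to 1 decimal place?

38:25 (min:sec) = 2,305 s.
Track A: 16,000 × 2,305 × 4 × 2 = 295,040,000 bytes.
Track B: 32,000 × 2,305 × 3 × 1 = 221,280,000 bytes.
Track C: 64,000 × 2,305 × 4 × 4 = 2,360,320,000 bytes.
Track D: 36,000 × 2,305 × 2 × 2 = 331,920,000 bytes.
Track E: 37,800 × 2,305 × 2 × 2 = 348,516,000 bytes.
Total = 3,557,076,000 bytes = 3557.1 MB.

3557.1 MB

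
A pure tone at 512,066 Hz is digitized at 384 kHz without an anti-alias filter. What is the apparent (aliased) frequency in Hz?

Nyquist = 384,000/2 = 192,000 Hz; 512,066 Hz exceeds it.
Alias = |512,066 − 1×384,000| = |512,066 − 384,000| = 128,066 Hz.

128,066 Hz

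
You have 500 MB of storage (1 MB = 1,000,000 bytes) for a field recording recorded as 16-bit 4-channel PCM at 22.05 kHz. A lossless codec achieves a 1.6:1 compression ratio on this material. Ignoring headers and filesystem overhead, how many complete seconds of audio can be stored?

Uncompressed byte rate = 22,050 × 2 × 4 = 176,400 bytes/s.
After 1.6:1 compression, effective rate ≈ 110250 bytes/s.
Capacity = 500 × 1,000,000 = 500,000,000 bytes.
500,000,000 / effective rate ≈ 4535.15 s → 4,535 seconds.

4,535 seconds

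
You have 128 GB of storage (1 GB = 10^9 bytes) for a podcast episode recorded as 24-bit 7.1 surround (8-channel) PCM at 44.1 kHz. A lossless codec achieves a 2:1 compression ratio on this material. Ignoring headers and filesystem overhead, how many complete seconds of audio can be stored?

241,874 seconds

Uncompressed byte rate = 44,100 × 3 × 8 = 1,058,400 bytes/s.
After 2:1 compression, effective rate ≈ 529200 bytes/s.
Capacity = 128 × 1,000,000,000 = 128,000,000,000 bytes.
128,000,000,000 / effective rate ≈ 241874.53 s → 241,874 seconds.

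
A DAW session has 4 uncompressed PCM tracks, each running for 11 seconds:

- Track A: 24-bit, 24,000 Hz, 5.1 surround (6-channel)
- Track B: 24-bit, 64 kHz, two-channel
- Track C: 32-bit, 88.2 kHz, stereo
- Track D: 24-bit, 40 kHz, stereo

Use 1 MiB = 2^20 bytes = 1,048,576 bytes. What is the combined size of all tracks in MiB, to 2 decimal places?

18.48 MiB

Track A: 24,000 × 11 × 3 × 6 = 4,752,000 bytes.
Track B: 64,000 × 11 × 3 × 2 = 4,224,000 bytes.
Track C: 88,200 × 11 × 4 × 2 = 7,761,600 bytes.
Track D: 40,000 × 11 × 3 × 2 = 2,640,000 bytes.
Total = 19,377,600 bytes = 18.48 MiB.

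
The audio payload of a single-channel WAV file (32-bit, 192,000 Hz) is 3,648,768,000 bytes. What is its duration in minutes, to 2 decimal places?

Byte rate = 192,000 × 4 × 1 = 768,000 bytes/s.
Duration = 3,648,768,000 / 768,000 = 4,751 s.
4,751 s / 60 = 79.18 minutes.

79.18 minutes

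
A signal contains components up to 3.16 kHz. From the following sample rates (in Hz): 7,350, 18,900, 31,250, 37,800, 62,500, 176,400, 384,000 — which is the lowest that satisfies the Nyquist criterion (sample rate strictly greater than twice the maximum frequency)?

7,350 Hz

Need sample rate > 2 × 3,160 = 6,320 Hz.
Lowest listed rate above 6,320 Hz is 7,350 Hz.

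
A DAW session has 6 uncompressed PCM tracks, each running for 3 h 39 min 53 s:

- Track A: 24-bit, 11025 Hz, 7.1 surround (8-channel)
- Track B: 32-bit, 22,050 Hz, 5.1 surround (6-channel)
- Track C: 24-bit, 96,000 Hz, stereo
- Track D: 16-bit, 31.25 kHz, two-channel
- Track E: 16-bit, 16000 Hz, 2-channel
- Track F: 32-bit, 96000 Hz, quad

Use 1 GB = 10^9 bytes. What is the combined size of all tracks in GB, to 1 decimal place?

40.8 GB

3 h 39 min 53 s = 13,193 s.
Track A: 11,025 × 13,193 × 3 × 8 = 3,490,867,800 bytes.
Track B: 22,050 × 13,193 × 4 × 6 = 6,981,735,600 bytes.
Track C: 96,000 × 13,193 × 3 × 2 = 7,599,168,000 bytes.
Track D: 31,250 × 13,193 × 2 × 2 = 1,649,125,000 bytes.
Track E: 16,000 × 13,193 × 2 × 2 = 844,352,000 bytes.
Track F: 96,000 × 13,193 × 4 × 4 = 20,264,448,000 bytes.
Total = 40,829,696,400 bytes = 40.8 GB.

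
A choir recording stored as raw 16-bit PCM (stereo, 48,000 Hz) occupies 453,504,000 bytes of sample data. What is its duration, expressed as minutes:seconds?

39:22

Byte rate = 48,000 × 2 × 2 = 192,000 bytes/s.
Duration = 453,504,000 / 192,000 = 2,362 s.
2,362 s = 39:22.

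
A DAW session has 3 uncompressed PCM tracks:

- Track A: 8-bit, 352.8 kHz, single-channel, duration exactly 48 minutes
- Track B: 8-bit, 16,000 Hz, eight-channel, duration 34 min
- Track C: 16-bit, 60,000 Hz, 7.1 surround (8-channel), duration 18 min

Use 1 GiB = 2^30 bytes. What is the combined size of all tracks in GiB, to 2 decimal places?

2.16 GiB

Track A: exactly 48 minutes = 2,880 s; 352,800 × 2,880 × 1 × 1 = 1,016,064,000 bytes.
Track B: 34 min = 2,040 s; 16,000 × 2,040 × 1 × 8 = 261,120,000 bytes.
Track C: 18 min = 1,080 s; 60,000 × 1,080 × 2 × 8 = 1,036,800,000 bytes.
Total = 2,313,984,000 bytes = 2.16 GiB.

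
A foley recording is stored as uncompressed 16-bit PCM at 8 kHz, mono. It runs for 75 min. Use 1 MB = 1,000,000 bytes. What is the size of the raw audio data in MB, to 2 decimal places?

Duration = 75 min = 4,500 s.
Bytes = 8,000 samples/s × 4,500 s × 2 bytes/sample × 1 ch = 72,000,000 bytes.
72,000,000 / 1,000,000 = 72.00 MB.

72.00 MB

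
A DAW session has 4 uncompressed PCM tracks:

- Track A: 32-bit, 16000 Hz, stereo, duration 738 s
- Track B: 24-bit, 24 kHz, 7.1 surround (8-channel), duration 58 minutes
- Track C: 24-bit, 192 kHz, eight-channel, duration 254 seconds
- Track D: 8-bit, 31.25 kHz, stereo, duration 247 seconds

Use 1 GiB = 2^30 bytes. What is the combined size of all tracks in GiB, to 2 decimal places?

3.06 GiB

Track A: 16,000 × 738 × 4 × 2 = 94,464,000 bytes.
Track B: 58 minutes = 3,480 s; 24,000 × 3,480 × 3 × 8 = 2,004,480,000 bytes.
Track C: 192,000 × 254 × 3 × 8 = 1,170,432,000 bytes.
Track D: 31,250 × 247 × 1 × 2 = 15,437,500 bytes.
Total = 3,284,813,500 bytes = 3.06 GiB.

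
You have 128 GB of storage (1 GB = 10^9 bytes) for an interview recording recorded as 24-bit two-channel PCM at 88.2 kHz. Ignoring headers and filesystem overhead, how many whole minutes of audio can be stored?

Uncompressed byte rate = 88,200 × 3 × 2 = 529,200 bytes/s.
Capacity = 128 × 1,000,000,000 = 128,000,000,000 bytes.
128,000,000,000 / 529,200 ≈ 241874.53 s → 4,031 minutes.

4,031 minutes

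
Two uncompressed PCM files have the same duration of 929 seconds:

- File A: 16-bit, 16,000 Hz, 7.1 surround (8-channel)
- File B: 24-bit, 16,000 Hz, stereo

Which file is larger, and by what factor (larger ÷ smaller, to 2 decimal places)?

File A, by a factor of 2.67

File A: 16,000 × 2 × 8 = 256,000 bytes/s.
File B: 16,000 × 3 × 2 = 96,000 bytes/s.
File A is larger; ratio = 237,824,000 / 89,184,000 = 2.67.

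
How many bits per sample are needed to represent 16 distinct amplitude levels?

4 bits

log2(16) = 4.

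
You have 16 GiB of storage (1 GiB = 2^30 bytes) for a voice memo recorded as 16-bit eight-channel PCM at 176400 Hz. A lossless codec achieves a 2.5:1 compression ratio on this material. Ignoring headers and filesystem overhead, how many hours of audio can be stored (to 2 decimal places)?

Uncompressed byte rate = 176,400 × 2 × 8 = 2,822,400 bytes/s.
After 2.5:1 compression, effective rate ≈ 1128960 bytes/s.
Capacity = 16 × 1,073,741,824 = 17,179,869,184 bytes.
17,179,869,184 / effective rate ≈ 15217.43 s → 4.23 hours.

4.23 hours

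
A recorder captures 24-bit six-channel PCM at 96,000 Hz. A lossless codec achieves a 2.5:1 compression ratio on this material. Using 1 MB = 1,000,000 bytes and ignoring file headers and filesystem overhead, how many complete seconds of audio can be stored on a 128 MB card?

Uncompressed byte rate = 96,000 × 3 × 6 = 1,728,000 bytes/s.
After 2.5:1 compression, effective rate ≈ 691200 bytes/s.
Capacity = 128 × 1,000,000 = 128,000,000 bytes.
128,000,000 / effective rate ≈ 185.19 s → 185 seconds.

185 seconds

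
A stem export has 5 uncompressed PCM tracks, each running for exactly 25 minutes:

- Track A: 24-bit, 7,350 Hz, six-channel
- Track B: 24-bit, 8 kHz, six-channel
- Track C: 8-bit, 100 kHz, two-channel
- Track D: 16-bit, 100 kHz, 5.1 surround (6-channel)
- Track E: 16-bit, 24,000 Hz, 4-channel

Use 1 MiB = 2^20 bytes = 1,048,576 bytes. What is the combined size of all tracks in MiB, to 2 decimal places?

exactly 25 minutes = 1,500 s.
Track A: 7,350 × 1,500 × 3 × 6 = 198,450,000 bytes.
Track B: 8,000 × 1,500 × 3 × 6 = 216,000,000 bytes.
Track C: 100,000 × 1,500 × 1 × 2 = 300,000,000 bytes.
Track D: 100,000 × 1,500 × 2 × 6 = 1,800,000,000 bytes.
Track E: 24,000 × 1,500 × 2 × 4 = 288,000,000 bytes.
Total = 2,802,450,000 bytes = 2672.62 MiB.

2672.62 MiB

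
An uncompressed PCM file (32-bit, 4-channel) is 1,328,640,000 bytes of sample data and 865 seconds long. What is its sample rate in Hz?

Bytes = sample_rate × seconds × bytes_per_sample × channels.
sample_rate = 1,328,640,000 / (865 × 4 × 4) = 1,328,640,000 / 13,840 = 96,000 Hz.

96,000 Hz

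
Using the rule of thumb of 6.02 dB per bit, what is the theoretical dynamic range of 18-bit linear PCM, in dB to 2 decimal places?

18 × 6.02 = 108.36 dB.

108.36 dB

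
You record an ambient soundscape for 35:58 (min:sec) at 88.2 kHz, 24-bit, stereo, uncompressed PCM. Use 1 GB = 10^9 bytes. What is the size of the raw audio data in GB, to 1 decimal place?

Duration = 35:58 (min:sec) = 2,158 s.
Bytes = 88,200 samples/s × 2,158 s × 3 bytes/sample × 2 ch = 1,142,013,600 bytes.
1,142,013,600 / 1,000,000,000 = 1.1 GB.

1.1 GB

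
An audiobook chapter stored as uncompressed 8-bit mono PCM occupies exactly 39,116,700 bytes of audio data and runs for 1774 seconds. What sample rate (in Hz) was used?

Bytes = sample_rate × seconds × bytes_per_sample × channels.
sample_rate = 39,116,700 / (1,774 × 1 × 1) = 39,116,700 / 1,774 = 22,050 Hz.

22,050 Hz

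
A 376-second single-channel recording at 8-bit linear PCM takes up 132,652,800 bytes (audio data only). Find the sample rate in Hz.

Bytes = sample_rate × seconds × bytes_per_sample × channels.
sample_rate = 132,652,800 / (376 × 1 × 1) = 132,652,800 / 376 = 352,800 Hz.

352,800 Hz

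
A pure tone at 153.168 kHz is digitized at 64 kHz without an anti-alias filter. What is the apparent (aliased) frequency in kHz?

25.168 kHz

Nyquist = 64,000/2 = 32,000 Hz; 153,168 Hz exceeds it.
Alias = |153,168 − 2×64,000| = |153,168 − 128,000| = 25,168 Hz = 25.168 kHz.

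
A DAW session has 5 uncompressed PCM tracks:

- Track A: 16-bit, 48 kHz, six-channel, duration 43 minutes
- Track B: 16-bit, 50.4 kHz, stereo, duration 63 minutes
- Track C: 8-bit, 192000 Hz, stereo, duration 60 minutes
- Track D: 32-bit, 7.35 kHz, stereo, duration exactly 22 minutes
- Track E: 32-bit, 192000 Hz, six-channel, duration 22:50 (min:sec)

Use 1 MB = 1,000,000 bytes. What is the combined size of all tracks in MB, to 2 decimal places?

Track A: 43 minutes = 2,580 s; 48,000 × 2,580 × 2 × 6 = 1,486,080,000 bytes.
Track B: 63 minutes = 3,780 s; 50,400 × 3,780 × 2 × 2 = 762,048,000 bytes.
Track C: 60 minutes = 3,600 s; 192,000 × 3,600 × 1 × 2 = 1,382,400,000 bytes.
Track D: exactly 22 minutes = 1,320 s; 7,350 × 1,320 × 4 × 2 = 77,616,000 bytes.
Track E: 22:50 (min:sec) = 1,370 s; 192,000 × 1,370 × 4 × 6 = 6,312,960,000 bytes.
Total = 10,021,104,000 bytes = 10021.10 MB.

10021.10 MB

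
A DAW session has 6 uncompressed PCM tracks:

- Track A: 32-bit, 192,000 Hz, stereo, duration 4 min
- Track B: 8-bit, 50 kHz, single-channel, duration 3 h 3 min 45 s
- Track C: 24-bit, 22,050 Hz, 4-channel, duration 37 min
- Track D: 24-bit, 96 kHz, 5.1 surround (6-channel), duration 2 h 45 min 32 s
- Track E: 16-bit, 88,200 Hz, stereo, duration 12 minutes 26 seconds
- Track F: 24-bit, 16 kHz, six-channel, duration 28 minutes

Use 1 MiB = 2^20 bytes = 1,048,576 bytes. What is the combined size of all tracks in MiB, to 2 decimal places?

Track A: 4 min = 240 s; 192,000 × 240 × 4 × 2 = 368,640,000 bytes.
Track B: 3 h 3 min 45 s = 11,025 s; 50,000 × 11,025 × 1 × 1 = 551,250,000 bytes.
Track C: 37 min = 2,220 s; 22,050 × 2,220 × 3 × 4 = 587,412,000 bytes.
Track D: 2 h 45 min 32 s = 9,932 s; 96,000 × 9,932 × 3 × 6 = 17,162,496,000 bytes.
Track E: 12 minutes 26 seconds = 746 s; 88,200 × 746 × 2 × 2 = 263,188,800 bytes.
Track F: 28 minutes = 1,680 s; 16,000 × 1,680 × 3 × 6 = 483,840,000 bytes.
Total = 19,416,826,800 bytes = 18517.33 MiB.

18517.33 MiB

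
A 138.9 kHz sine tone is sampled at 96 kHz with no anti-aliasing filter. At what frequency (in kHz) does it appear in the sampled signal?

42.9 kHz

Nyquist = 96,000/2 = 48,000 Hz; 138,900 Hz exceeds it.
Alias = |138,900 − 1×96,000| = |138,900 − 96,000| = 42,900 Hz = 42.9 kHz.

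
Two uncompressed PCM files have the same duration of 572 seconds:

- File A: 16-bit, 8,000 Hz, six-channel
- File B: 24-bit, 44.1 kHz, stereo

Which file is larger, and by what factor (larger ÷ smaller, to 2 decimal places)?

File A: 8,000 × 2 × 6 = 96,000 bytes/s.
File B: 44,100 × 3 × 2 = 264,600 bytes/s.
File B is larger; ratio = 151,351,200 / 54,912,000 = 2.76.

File B, by a factor of 2.76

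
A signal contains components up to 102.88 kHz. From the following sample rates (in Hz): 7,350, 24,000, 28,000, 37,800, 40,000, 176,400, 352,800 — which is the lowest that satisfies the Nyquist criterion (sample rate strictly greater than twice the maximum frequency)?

Need sample rate > 2 × 102,880 = 205,760 Hz.
Lowest listed rate above 205,760 Hz is 352,800 Hz.

352,800 Hz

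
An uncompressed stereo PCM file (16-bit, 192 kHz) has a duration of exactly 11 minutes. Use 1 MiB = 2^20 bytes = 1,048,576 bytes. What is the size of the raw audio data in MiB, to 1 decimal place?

483.4 MiB

Duration = exactly 11 minutes = 660 s.
Bytes = 192,000 samples/s × 660 s × 2 bytes/sample × 2 ch = 506,880,000 bytes.
506,880,000 / 1,048,576 = 483.4 MiB.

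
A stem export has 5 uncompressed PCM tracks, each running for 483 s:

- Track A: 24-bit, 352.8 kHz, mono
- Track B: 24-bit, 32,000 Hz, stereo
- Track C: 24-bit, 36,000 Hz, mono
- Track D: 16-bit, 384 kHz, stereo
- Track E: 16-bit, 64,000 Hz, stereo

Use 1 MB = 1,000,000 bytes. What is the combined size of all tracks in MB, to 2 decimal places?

Track A: 352,800 × 483 × 3 × 1 = 511,207,200 bytes.
Track B: 32,000 × 483 × 3 × 2 = 92,736,000 bytes.
Track C: 36,000 × 483 × 3 × 1 = 52,164,000 bytes.
Track D: 384,000 × 483 × 2 × 2 = 741,888,000 bytes.
Track E: 64,000 × 483 × 2 × 2 = 123,648,000 bytes.
Total = 1,521,643,200 bytes = 1521.64 MB.

1521.64 MB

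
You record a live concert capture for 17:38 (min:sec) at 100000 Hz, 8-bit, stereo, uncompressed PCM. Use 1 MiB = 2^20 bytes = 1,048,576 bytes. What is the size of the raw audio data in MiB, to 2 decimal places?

201.80 MiB

Duration = 17:38 (min:sec) = 1,058 s.
Bytes = 100,000 samples/s × 1,058 s × 1 bytes/sample × 2 ch = 211,600,000 bytes.
211,600,000 / 1,048,576 = 201.80 MiB.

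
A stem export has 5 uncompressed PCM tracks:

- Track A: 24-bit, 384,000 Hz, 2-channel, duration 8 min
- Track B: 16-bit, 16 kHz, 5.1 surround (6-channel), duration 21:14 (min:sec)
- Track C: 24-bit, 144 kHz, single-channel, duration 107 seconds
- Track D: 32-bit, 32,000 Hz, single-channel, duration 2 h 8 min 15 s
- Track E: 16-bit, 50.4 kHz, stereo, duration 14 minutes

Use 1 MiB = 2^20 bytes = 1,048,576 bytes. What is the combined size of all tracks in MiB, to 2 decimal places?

Track A: 8 min = 480 s; 384,000 × 480 × 3 × 2 = 1,105,920,000 bytes.
Track B: 21:14 (min:sec) = 1,274 s; 16,000 × 1,274 × 2 × 6 = 244,608,000 bytes.
Track C: 144,000 × 107 × 3 × 1 = 46,224,000 bytes.
Track D: 2 h 8 min 15 s = 7,695 s; 32,000 × 7,695 × 4 × 1 = 984,960,000 bytes.
Track E: 14 minutes = 840 s; 50,400 × 840 × 2 × 2 = 169,344,000 bytes.
Total = 2,551,056,000 bytes = 2432.88 MiB.

2432.88 MiB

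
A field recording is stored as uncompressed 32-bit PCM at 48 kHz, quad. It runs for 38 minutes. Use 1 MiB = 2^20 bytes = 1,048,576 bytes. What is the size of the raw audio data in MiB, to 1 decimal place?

Duration = 38 minutes = 2,280 s.
Bytes = 48,000 samples/s × 2,280 s × 4 bytes/sample × 4 ch = 1,751,040,000 bytes.
1,751,040,000 / 1,048,576 = 1669.9 MiB.

1669.9 MiB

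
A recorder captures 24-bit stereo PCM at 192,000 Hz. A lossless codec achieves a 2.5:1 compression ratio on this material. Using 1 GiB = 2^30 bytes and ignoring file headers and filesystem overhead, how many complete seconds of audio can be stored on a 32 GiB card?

74,565 seconds

Uncompressed byte rate = 192,000 × 3 × 2 = 1,152,000 bytes/s.
After 2.5:1 compression, effective rate ≈ 460800 bytes/s.
Capacity = 32 × 1,073,741,824 = 34,359,738,368 bytes.
34,359,738,368 / effective rate ≈ 74565.4 s → 74,565 seconds.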